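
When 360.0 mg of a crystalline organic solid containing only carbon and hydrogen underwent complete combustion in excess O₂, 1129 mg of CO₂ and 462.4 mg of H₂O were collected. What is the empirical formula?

CH2

mol C = 1.129 g CO₂ ÷ 44.009 g/mol = 0.025654 mol
mol H = 2 × 0.4624 g H₂O ÷ 18.015 g/mol = 0.051335 mol
Divide by the smallest (0.025654 mol): C 1.000, H 2.001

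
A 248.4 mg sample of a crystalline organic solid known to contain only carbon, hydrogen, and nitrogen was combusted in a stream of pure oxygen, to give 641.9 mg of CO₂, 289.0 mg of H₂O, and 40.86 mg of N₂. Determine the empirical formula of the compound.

C5H11N

mol C = 0.6419 g CO₂ ÷ 44.009 g/mol = 0.014586 mol
mol H = 2 × 0.2890 g H₂O ÷ 18.015 g/mol = 0.032084 mol
mol N = 2 × 0.04086 g N₂ ÷ 28.014 g/mol = 0.0029171 mol
Divide by the smallest (0.0029171 mol): C 5.000, H 10.999, N 1.000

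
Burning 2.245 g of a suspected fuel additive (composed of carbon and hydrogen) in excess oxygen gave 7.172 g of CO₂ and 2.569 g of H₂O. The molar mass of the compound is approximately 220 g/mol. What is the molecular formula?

C16H28

mol C = 7.172 g CO₂ ÷ 44.009 g/mol = 0.16297 mol
mol H = 2 × 2.569 g H₂O ÷ 18.015 g/mol = 0.28521 mol
Divide by the smallest (0.16297 mol): C 1.000, H 1.750
Multiplying each by 4 gives whole numbers: C 4.00, H 7.00
Empirical formula: C4H7
Empirical-formula mass = 55.10 g/mol; 220 ÷ 55.10 ≈ 4, so the molecular formula is C16H28.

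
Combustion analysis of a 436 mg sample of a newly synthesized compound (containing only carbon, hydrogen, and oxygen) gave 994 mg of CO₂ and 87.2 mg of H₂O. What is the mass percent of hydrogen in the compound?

2.2%

mol C = 0.994 g CO₂ ÷ 44.009 g/mol = 0.02259 mol
mol H = 2 × 0.0872 g H₂O ÷ 18.015 g/mol = 0.009681 mol
mass O = 0.436 − (0.2713 + 0.009758) = 0.1550 g → mol O = 0.1550 ÷ 15.999 = 0.009685 mol
mass % H = 0.009758 g ÷ 0.436 g × 100%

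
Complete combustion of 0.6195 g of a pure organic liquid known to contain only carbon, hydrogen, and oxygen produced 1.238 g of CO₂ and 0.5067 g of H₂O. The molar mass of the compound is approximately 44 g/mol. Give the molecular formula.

C2H4O

mol C = 1.238 g CO₂ ÷ 44.009 g/mol = 0.028131 mol
mol H = 2 × 0.5067 g H₂O ÷ 18.015 g/mol = 0.056253 mol
mass O = 0.6195 − (0.33788 + 0.056703) = 0.22492 g → mol O = 0.22492 ÷ 15.999 = 0.014058 mol
Divide by the smallest (0.014058 mol): C 2.001, H 4.001, O 1.000
Empirical formula: C2H4O
Empirical-formula mass = 44.05 g/mol; 44 ÷ 44.05 ≈ 1, so the molecular formula is C2H4O.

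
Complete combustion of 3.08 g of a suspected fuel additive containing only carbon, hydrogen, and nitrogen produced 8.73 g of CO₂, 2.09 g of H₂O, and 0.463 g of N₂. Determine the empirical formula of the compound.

C6H7N

mol C = 8.73 g CO₂ ÷ 44.009 g/mol = 0.1984 mol
mol H = 2 × 2.09 g H₂O ÷ 18.015 g/mol = 0.2320 mol
mol N = 2 × 0.463 g N₂ ÷ 28.014 g/mol = 0.03305 mol
Divide by the smallest (0.03305 mol): C 6.001, H 7.019, N 1.000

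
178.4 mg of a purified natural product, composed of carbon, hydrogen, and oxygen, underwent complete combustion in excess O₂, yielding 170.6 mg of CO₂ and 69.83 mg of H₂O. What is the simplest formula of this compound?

mol C = 0.1706 g CO₂ ÷ 44.009 g/mol = 0.0038765 mol
mol H = 2 × 0.06983 g H₂O ÷ 18.015 g/mol = 0.0077524 mol
mass O = 0.1784 − (0.046560 + 0.0078144) = 0.12403 g → mol O = 0.12403 ÷ 15.999 = 0.0077521 mol
Divide by the smallest (0.0038765 mol): C 1.000, H 2.000, O 2.000

CH2O2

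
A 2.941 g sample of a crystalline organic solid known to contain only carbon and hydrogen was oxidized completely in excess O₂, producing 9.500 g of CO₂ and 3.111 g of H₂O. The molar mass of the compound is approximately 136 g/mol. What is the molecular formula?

C10H16

mol C = 9.500 g CO₂ ÷ 44.009 g/mol = 0.21586 mol
mol H = 2 × 3.111 g H₂O ÷ 18.015 g/mol = 0.34538 mol
Divide by the smallest (0.21586 mol): C 1.000, H 1.600
Multiplying each by 5 gives whole numbers: C 5.00, H 8.00
Empirical formula: C5H8
Empirical-formula mass = 68.12 g/mol; 136 ÷ 68.12 ≈ 2, so the molecular formula is C10H16.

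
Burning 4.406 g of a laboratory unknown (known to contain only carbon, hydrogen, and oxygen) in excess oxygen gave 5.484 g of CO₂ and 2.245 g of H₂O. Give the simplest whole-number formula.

mol C = 5.484 g CO₂ ÷ 44.009 g/mol = 0.12461 mol
mol H = 2 × 2.245 g H₂O ÷ 18.015 g/mol = 0.24924 mol
mass O = 4.406 − (1.4967 + 0.25123) = 2.6581 g → mol O = 2.6581 ÷ 15.999 = 0.16614 mol
Divide by the smallest (0.12461 mol): C 1.000, H 2.000, O 1.333
Multiplying each by 3 gives whole numbers: C 3.00, H 6.00, O 4.00

C3H6O4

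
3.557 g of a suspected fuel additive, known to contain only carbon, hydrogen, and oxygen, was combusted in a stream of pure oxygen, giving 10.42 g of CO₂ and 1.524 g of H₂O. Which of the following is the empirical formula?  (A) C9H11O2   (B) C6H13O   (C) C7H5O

(C) C7H5O

mol C = 10.42 g CO₂ ÷ 44.009 g/mol = 0.23677 mol
mol H = 2 × 1.524 g H₂O ÷ 18.015 g/mol = 0.16919 mol
mass O = 3.557 − (2.8438 + 0.17055) = 0.54261 g → mol O = 0.54261 ÷ 15.999 = 0.033915 mol
Divide by the smallest (0.033915 mol): C 6.981, H 4.989, O 1.000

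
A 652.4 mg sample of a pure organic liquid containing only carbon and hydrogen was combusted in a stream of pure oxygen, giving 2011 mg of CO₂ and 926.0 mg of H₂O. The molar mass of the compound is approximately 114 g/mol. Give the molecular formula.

mol C = 2.011 g CO₂ ÷ 44.009 g/mol = 0.045695 mol
mol H = 2 × 0.9260 g H₂O ÷ 18.015 g/mol = 0.10280 mol
Divide by the smallest (0.045695 mol): C 1.000, H 2.250
Multiplying each by 4 gives whole numbers: C 4.00, H 9.00
Empirical formula: C4H9
Empirical-formula mass = 57.12 g/mol; 114 ÷ 57.12 ≈ 2, so the molecular formula is C8H18.

C8H18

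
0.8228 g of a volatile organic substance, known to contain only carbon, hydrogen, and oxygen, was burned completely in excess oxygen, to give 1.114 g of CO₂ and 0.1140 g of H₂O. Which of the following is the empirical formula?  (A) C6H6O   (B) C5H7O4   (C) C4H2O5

(C) C4H2O5

mol C = 1.114 g CO₂ ÷ 44.009 g/mol = 0.025313 mol
mol H = 2 × 0.1140 g H₂O ÷ 18.015 g/mol = 0.012656 mol
mass O = 0.8228 − (0.30403 + 0.012757) = 0.50601 g → mol O = 0.50601 ÷ 15.999 = 0.031627 mol
Divide by the smallest (0.012656 mol): C 2.000, H 1.000, O 2.499
Multiplying each by 2 gives whole numbers: C 4.00, H 2.00, O 5.00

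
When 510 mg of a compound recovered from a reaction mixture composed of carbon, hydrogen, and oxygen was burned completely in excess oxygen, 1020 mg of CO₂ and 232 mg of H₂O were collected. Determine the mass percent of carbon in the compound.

mol C = 1.02 g CO₂ ÷ 44.009 g/mol = 0.02318 mol
mol H = 2 × 0.232 g H₂O ÷ 18.015 g/mol = 0.02576 mol
mass O = 0.510 − (0.2784 + 0.02596) = 0.2057 g → mol O = 0.2057 ÷ 15.999 = 0.01285 mol
mass % C = 0.2784 g ÷ 0.510 g × 100%

54.6%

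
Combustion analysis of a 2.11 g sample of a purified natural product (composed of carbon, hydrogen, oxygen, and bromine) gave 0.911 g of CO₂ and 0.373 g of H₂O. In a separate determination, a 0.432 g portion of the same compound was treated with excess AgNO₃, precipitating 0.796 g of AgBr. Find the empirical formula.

mol C = 0.911 g CO₂ ÷ 44.009 g/mol = 0.02070 mol
mol H = 2 × 0.373 g H₂O ÷ 18.015 g/mol = 0.04141 mol
From the AgBr data: mol Br per gram of compound = (0.796 ÷ 187.772) ÷ 0.432 = 0.009813 mol/g, so in the 2.11 g combustion sample mol Br = 0.02071 mol
mass O = 2.11 − (0.2486 + 0.04174 + 1.654) = 0.1652 g → mol O = 0.1652 ÷ 15.999 = 0.01033 mol
Divide by the smallest (0.01033 mol): C 2.005, H 4.011, Br 2.005, O 1.000

C2H4Br2O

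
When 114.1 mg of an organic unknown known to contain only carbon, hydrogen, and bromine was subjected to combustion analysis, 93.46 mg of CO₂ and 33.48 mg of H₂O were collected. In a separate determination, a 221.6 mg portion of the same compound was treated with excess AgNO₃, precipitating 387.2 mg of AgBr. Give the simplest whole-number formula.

mol C = 0.09346 g CO₂ ÷ 44.009 g/mol = 0.0021237 mol
mol H = 2 × 0.03348 g H₂O ÷ 18.015 g/mol = 0.0037169 mol
From the AgBr data: mol Br per gram of compound = (0.3872 ÷ 187.772) ÷ 0.2216 = 0.0093054 mol/g, so in the 0.1141 g combustion sample mol Br = 0.0010617 mol
Divide by the smallest (0.0010617 mol): C 2.000, H 3.501, Br 1.000
Multiplying each by 2 gives whole numbers: C 4.00, H 7.00, Br 2.00

C4H7Br2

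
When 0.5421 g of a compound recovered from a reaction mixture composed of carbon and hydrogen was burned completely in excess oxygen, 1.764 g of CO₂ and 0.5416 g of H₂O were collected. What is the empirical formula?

C2H3

mol C = 1.764 g CO₂ ÷ 44.009 g/mol = 0.040083 mol
mol H = 2 × 0.5416 g H₂O ÷ 18.015 g/mol = 0.060128 mol
Divide by the smallest (0.040083 mol): C 1.000, H 1.500
Multiplying each by 2 gives whole numbers: C 2.00, H 3.00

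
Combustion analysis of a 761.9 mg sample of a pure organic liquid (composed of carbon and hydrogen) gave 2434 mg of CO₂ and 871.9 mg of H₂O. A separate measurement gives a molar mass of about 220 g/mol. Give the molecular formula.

mol C = 2.434 g CO₂ ÷ 44.009 g/mol = 0.055307 mol
mol H = 2 × 0.8719 g H₂O ÷ 18.015 g/mol = 0.096797 mol
Divide by the smallest (0.055307 mol): C 1.000, H 1.750
Multiplying each by 4 gives whole numbers: C 4.00, H 7.00
Empirical formula: C4H7
Empirical-formula mass = 55.10 g/mol; 220 ÷ 55.10 ≈ 4, so the molecular formula is C16H28.

C16H28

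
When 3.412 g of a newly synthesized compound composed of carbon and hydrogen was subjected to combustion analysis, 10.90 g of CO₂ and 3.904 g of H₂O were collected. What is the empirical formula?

mol C = 10.90 g CO₂ ÷ 44.009 g/mol = 0.24768 mol
mol H = 2 × 3.904 g H₂O ÷ 18.015 g/mol = 0.43342 mol
Divide by the smallest (0.24768 mol): C 1.000, H 1.750
Multiplying each by 4 gives whole numbers: C 4.00, H 7.00

C4H7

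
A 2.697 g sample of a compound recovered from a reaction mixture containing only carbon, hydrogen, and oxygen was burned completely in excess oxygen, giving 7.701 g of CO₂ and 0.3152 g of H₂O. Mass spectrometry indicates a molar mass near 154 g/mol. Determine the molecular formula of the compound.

C10H2O2

mol C = 7.701 g CO₂ ÷ 44.009 g/mol = 0.17499 mol
mol H = 2 × 0.3152 g H₂O ÷ 18.015 g/mol = 0.034993 mol
mass O = 2.697 − (2.1018 + 0.035273) = 0.55996 g → mol O = 0.55996 ÷ 15.999 = 0.035000 mol
Divide by the smallest (0.034993 mol): C 5.001, H 1.000, O 1.000
Empirical formula: C5HO
Empirical-formula mass = 77.06 g/mol; 154 ÷ 77.06 ≈ 2, so the molecular formula is C10H2O2.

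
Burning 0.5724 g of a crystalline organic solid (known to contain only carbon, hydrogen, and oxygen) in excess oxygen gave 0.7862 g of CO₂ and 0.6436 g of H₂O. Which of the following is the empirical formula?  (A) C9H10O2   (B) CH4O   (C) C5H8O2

mol C = 0.7862 g CO₂ ÷ 44.009 g/mol = 0.017865 mol
mol H = 2 × 0.6436 g H₂O ÷ 18.015 g/mol = 0.071452 mol
mass O = 0.5724 − (0.21457 + 0.072023) = 0.28581 g → mol O = 0.28581 ÷ 15.999 = 0.017864 mol
Divide by the smallest (0.017864 mol): C 1.000, H 4.000, O 1.000

(B) CH4O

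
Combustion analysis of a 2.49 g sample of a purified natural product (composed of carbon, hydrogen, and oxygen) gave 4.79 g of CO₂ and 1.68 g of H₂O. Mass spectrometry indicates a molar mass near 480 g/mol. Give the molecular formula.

mol C = 4.79 g CO₂ ÷ 44.009 g/mol = 0.1088 mol
mol H = 2 × 1.68 g H₂O ÷ 18.015 g/mol = 0.1865 mol
mass O = 2.49 − (1.307 + 0.1880) = 0.9947 g → mol O = 0.9947 ÷ 15.999 = 0.06217 mol
Divide by the smallest (0.06217 mol): C 1.751, H 3.000, O 1.000
Multiplying each by 4 gives whole numbers: C 7.00, H 12.00, O 4.00
Empirical formula: C7H12O4
Empirical-formula mass = 160.17 g/mol; 480 ÷ 160.17 ≈ 3, so the molecular formula is C21H36O12.

C21H36O12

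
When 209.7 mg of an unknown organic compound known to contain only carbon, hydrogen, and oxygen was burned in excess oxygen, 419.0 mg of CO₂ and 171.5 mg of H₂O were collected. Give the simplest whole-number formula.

C2H4O

mol C = 0.4190 g CO₂ ÷ 44.009 g/mol = 0.0095208 mol
mol H = 2 × 0.1715 g H₂O ÷ 18.015 g/mol = 0.019040 mol
mass O = 0.2097 − (0.11435 + 0.019192) = 0.076154 g → mol O = 0.076154 ÷ 15.999 = 0.0047599 mol
Divide by the smallest (0.0047599 mol): C 2.000, H 4.000, O 1.000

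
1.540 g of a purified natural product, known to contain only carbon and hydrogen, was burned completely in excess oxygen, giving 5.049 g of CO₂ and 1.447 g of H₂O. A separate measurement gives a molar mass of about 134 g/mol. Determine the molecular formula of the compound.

C10H14

mol C = 5.049 g CO₂ ÷ 44.009 g/mol = 0.11473 mol
mol H = 2 × 1.447 g H₂O ÷ 18.015 g/mol = 0.16064 mol
Divide by the smallest (0.11473 mol): C 1.000, H 1.400
Multiplying each by 5 gives whole numbers: C 5.00, H 7.00
Empirical formula: C5H7
Empirical-formula mass = 67.11 g/mol; 134 ÷ 67.11 ≈ 2, so the molecular formula is C10H14.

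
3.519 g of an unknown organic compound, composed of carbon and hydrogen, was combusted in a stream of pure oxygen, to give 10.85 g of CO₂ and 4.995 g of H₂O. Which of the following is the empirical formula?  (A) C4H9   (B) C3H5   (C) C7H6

mol C = 10.85 g CO₂ ÷ 44.009 g/mol = 0.24654 mol
mol H = 2 × 4.995 g H₂O ÷ 18.015 g/mol = 0.55454 mol
Divide by the smallest (0.24654 mol): C 1.000, H 2.249
Multiplying each by 4 gives whole numbers: C 4.00, H 9.00

(A) C4H9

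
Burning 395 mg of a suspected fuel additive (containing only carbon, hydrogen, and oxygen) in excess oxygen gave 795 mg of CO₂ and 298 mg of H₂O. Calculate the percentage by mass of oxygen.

36.6%

mol C = 0.795 g CO₂ ÷ 44.009 g/mol = 0.01806 mol
mol H = 2 × 0.298 g H₂O ÷ 18.015 g/mol = 0.03308 mol
mass O = 0.395 − (0.2170 + 0.03335) = 0.1447 g → mol O = 0.1447 ÷ 15.999 = 0.009043 mol
mass % O = 0.1447 g ÷ 0.395 g × 100%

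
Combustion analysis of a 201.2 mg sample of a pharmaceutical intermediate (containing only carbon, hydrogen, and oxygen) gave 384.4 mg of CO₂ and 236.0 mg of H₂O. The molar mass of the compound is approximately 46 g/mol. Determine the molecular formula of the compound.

mol C = 0.3844 g CO₂ ÷ 44.009 g/mol = 0.0087346 mol
mol H = 2 × 0.2360 g H₂O ÷ 18.015 g/mol = 0.026200 mol
mass O = 0.2012 − (0.10491 + 0.026410) = 0.069879 g → mol O = 0.069879 ÷ 15.999 = 0.0043677 mol
Divide by the smallest (0.0043677 mol): C 2.000, H 5.999, O 1.000
Empirical formula: C2H6O
Empirical-formula mass = 46.07 g/mol; 46 ÷ 46.07 ≈ 1, so the molecular formula is C2H6O.

C2H6O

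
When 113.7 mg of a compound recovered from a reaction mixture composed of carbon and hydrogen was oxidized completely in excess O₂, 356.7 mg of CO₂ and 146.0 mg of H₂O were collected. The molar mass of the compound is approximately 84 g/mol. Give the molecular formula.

C6H12

mol C = 0.3567 g CO₂ ÷ 44.009 g/mol = 0.0081052 mol
mol H = 2 × 0.1460 g H₂O ÷ 18.015 g/mol = 0.016209 mol
Divide by the smallest (0.0081052 mol): C 1.000, H 2.000
Empirical formula: CH2
Empirical-formula mass = 14.03 g/mol; 84 ÷ 14.03 ≈ 6, so the molecular formula is C6H12.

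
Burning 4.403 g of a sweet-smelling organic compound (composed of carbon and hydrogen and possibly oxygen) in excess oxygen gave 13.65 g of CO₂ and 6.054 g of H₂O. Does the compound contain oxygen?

mol C = 13.65 g CO₂ ÷ 44.009 g/mol = 0.31016 mol
mol H = 2 × 6.054 g H₂O ÷ 18.015 g/mol = 0.67211 mol
C and H together account for 4.4029 g — essentially the entire 4.403 g sample — so the compound contains no oxygen.

no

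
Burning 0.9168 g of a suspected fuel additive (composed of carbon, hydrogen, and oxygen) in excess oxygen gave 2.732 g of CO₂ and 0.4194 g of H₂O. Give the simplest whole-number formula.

mol C = 2.732 g CO₂ ÷ 44.009 g/mol = 0.062078 mol
mol H = 2 × 0.4194 g H₂O ÷ 18.015 g/mol = 0.046561 mol
mass O = 0.9168 − (0.74562 + 0.046934) = 0.12424 g → mol O = 0.12424 ÷ 15.999 = 0.0077658 mol
Divide by the smallest (0.0077658 mol): C 7.994, H 5.996, O 1.000

C8H6O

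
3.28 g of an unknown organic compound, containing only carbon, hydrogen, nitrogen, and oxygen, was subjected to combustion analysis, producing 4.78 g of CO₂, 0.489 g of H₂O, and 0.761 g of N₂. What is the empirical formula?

mol C = 4.78 g CO₂ ÷ 44.009 g/mol = 0.1086 mol
mol H = 2 × 0.489 g H₂O ÷ 18.015 g/mol = 0.05429 mol
mol N = 2 × 0.761 g N₂ ÷ 28.014 g/mol = 0.05433 mol
mass O = 3.28 − (1.305 + 0.05472 + 0.7610) = 1.160 g → mol O = 1.160 ÷ 15.999 = 0.07249 mol
Divide by the smallest (0.05429 mol): C 2.001, H 1.000, N 1.001, O 1.335
Multiplying each by 3 gives whole numbers: C 6.00, H 3.00, N 3.00, O 4.01

C6H3N3O4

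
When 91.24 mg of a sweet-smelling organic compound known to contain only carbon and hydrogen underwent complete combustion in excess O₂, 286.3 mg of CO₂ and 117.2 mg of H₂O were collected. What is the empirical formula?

CH2

mol C = 0.2863 g CO₂ ÷ 44.009 g/mol = 0.0065055 mol
mol H = 2 × 0.1172 g H₂O ÷ 18.015 g/mol = 0.013011 mol
Divide by the smallest (0.0065055 mol): C 1.000, H 2.000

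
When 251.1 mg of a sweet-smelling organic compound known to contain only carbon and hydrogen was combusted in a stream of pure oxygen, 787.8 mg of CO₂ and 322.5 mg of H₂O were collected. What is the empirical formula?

mol C = 0.7878 g CO₂ ÷ 44.009 g/mol = 0.017901 mol
mol H = 2 × 0.3225 g H₂O ÷ 18.015 g/mol = 0.035803 mol
Divide by the smallest (0.017901 mol): C 1.000, H 2.000

CH2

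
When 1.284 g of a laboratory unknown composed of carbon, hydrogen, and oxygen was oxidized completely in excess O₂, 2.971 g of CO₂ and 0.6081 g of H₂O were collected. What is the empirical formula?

C8H8O3

mol C = 2.971 g CO₂ ÷ 44.009 g/mol = 0.067509 mol
mol H = 2 × 0.6081 g H₂O ÷ 18.015 g/mol = 0.067510 mol
mass O = 1.284 − (0.81085 + 0.068050) = 0.40510 g → mol O = 0.40510 ÷ 15.999 = 0.025320 mol
Divide by the smallest (0.025320 mol): C 2.666, H 2.666, O 1.000
Multiplying each by 3 gives whole numbers: C 8.00, H 8.00, O 3.00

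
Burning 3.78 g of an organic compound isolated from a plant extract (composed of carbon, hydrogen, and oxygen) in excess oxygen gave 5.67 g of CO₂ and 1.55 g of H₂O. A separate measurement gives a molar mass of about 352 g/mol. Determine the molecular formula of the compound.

mol C = 5.67 g CO₂ ÷ 44.009 g/mol = 0.1288 mol
mol H = 2 × 1.55 g H₂O ÷ 18.015 g/mol = 0.1721 mol
mass O = 3.78 − (1.547 + 0.1735) = 2.059 g → mol O = 2.059 ÷ 15.999 = 0.1287 mol
Divide by the smallest (0.1287 mol): C 1.001, H 1.337, O 1.000
Multiplying each by 3 gives whole numbers: C 3.00, H 4.01, O 3.00
Empirical formula: C3H4O3
Empirical-formula mass = 88.06 g/mol; 352 ÷ 88.06 ≈ 4, so the molecular formula is C12H16O12.

C12H16O12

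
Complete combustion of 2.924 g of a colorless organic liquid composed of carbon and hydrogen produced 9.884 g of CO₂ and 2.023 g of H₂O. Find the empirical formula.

CH

mol C = 9.884 g CO₂ ÷ 44.009 g/mol = 0.22459 mol
mol H = 2 × 2.023 g H₂O ÷ 18.015 g/mol = 0.22459 mol
Divide by the smallest (0.22459 mol): C 1.000, H 1.000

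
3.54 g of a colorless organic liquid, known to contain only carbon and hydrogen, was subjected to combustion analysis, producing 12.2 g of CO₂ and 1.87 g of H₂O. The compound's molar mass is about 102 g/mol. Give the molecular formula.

mol C = 12.2 g CO₂ ÷ 44.009 g/mol = 0.2772 mol
mol H = 2 × 1.87 g H₂O ÷ 18.015 g/mol = 0.2076 mol
Divide by the smallest (0.2076 mol): C 1.335, H 1.000
Multiplying each by 3 gives whole numbers: C 4.01, H 3.00
Empirical formula: C4H3
Empirical-formula mass = 51.07 g/mol; 102 ÷ 51.07 ≈ 2, so the molecular formula is C8H6.

C8H6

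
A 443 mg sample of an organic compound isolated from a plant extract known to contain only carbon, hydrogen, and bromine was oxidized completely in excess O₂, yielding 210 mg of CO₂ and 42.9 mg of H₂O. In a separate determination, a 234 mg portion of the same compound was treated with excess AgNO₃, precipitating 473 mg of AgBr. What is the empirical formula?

mol C = 0.210 g CO₂ ÷ 44.009 g/mol = 0.004772 mol
mol H = 2 × 0.0429 g H₂O ÷ 18.015 g/mol = 0.004763 mol
From the AgBr data: mol Br per gram of compound = (0.473 ÷ 187.772) ÷ 0.234 = 0.01077 mol/g, so in the 0.443 g combustion sample mol Br = 0.004769 mol
Divide by the smallest (0.004763 mol): C 1.002, H 1.000, Br 1.001

CHBr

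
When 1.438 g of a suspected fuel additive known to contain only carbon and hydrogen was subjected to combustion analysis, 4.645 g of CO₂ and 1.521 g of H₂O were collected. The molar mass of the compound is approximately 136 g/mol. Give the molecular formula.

C10H16

mol C = 4.645 g CO₂ ÷ 44.009 g/mol = 0.10555 mol
mol H = 2 × 1.521 g H₂O ÷ 18.015 g/mol = 0.16886 mol
Divide by the smallest (0.10555 mol): C 1.000, H 1.600
Multiplying each by 5 gives whole numbers: C 5.00, H 8.00
Empirical formula: C5H8
Empirical-formula mass = 68.12 g/mol; 136 ÷ 68.12 ≈ 2, so the molecular formula is C10H16.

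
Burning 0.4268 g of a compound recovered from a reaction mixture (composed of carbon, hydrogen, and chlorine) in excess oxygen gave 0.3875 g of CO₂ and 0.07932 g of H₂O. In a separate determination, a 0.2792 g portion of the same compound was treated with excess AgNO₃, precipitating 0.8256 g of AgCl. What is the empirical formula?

mol C = 0.3875 g CO₂ ÷ 44.009 g/mol = 0.0088050 mol
mol H = 2 × 0.07932 g H₂O ÷ 18.015 g/mol = 0.0088060 mol
From the AgCl data: mol Cl per gram of compound = (0.8256 ÷ 143.318) ÷ 0.2792 = 0.020633 mol/g, so in the 0.4268 g combustion sample mol Cl = 0.0088060 mol
Divide by the smallest (0.0088050 mol): C 1.000, H 1.000, Cl 1.000

CHCl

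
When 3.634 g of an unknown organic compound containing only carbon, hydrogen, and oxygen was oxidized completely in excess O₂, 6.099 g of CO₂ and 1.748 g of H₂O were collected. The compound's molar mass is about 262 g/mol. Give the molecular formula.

mol C = 6.099 g CO₂ ÷ 44.009 g/mol = 0.13859 mol
mol H = 2 × 1.748 g H₂O ÷ 18.015 g/mol = 0.19406 mol
mass O = 3.634 − (1.6645 + 0.19561) = 1.7738 g → mol O = 1.7738 ÷ 15.999 = 0.11087 mol
Divide by the smallest (0.11087 mol): C 1.250, H 1.750, O 1.000
Multiplying each by 4 gives whole numbers: C 5.00, H 7.00, O 4.00
Empirical formula: C5H7O4
Empirical-formula mass = 131.11 g/mol; 262 ÷ 131.11 ≈ 2, so the molecular formula is C10H14O8.

C10H14O8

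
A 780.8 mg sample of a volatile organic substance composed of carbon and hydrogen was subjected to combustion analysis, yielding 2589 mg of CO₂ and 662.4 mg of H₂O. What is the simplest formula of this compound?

mol C = 2.589 g CO₂ ÷ 44.009 g/mol = 0.058829 mol
mol H = 2 × 0.6624 g H₂O ÷ 18.015 g/mol = 0.073539 mol
Divide by the smallest (0.058829 mol): C 1.000, H 1.250
Multiplying each by 4 gives whole numbers: C 4.00, H 5.00

C4H5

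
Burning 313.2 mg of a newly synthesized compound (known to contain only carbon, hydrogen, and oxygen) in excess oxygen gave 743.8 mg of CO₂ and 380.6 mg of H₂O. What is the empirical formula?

mol C = 0.7438 g CO₂ ÷ 44.009 g/mol = 0.016901 mol
mol H = 2 × 0.3806 g H₂O ÷ 18.015 g/mol = 0.042254 mol
mass O = 0.3132 − (0.20300 + 0.042592) = 0.067609 g → mol O = 0.067609 ÷ 15.999 = 0.0042258 mol
Divide by the smallest (0.0042258 mol): C 3.999, H 9.999, O 1.000

C4H10O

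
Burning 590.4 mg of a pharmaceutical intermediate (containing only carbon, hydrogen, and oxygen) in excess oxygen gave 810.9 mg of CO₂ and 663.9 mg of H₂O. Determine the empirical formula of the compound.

CH4O

mol C = 0.8109 g CO₂ ÷ 44.009 g/mol = 0.018426 mol
mol H = 2 × 0.6639 g H₂O ÷ 18.015 g/mol = 0.073705 mol
mass O = 0.5904 − (0.22131 + 0.074295) = 0.29479 g → mol O = 0.29479 ÷ 15.999 = 0.018426 mol
Divide by the smallest (0.018426 mol): C 1.000, H 4.000, O 1.000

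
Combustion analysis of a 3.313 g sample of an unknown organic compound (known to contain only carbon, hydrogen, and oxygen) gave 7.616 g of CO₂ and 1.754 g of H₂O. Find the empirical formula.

mol C = 7.616 g CO₂ ÷ 44.009 g/mol = 0.17306 mol
mol H = 2 × 1.754 g H₂O ÷ 18.015 g/mol = 0.19473 mol
mass O = 3.313 − (2.0786 + 0.19628) = 1.0381 g → mol O = 1.0381 ÷ 15.999 = 0.064888 mol
Divide by the smallest (0.064888 mol): C 2.667, H 3.001, O 1.000
Multiplying each by 3 gives whole numbers: C 8.00, H 9.00, O 3.00

C8H9O3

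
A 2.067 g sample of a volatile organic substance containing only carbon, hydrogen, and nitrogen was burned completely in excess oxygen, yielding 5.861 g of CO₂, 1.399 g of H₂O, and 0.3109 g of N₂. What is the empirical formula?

mol C = 5.861 g CO₂ ÷ 44.009 g/mol = 0.13318 mol
mol H = 2 × 1.399 g H₂O ÷ 18.015 g/mol = 0.15532 mol
mol N = 2 × 0.3109 g N₂ ÷ 28.014 g/mol = 0.022196 mol
Divide by the smallest (0.022196 mol): C 6.000, H 6.997, N 1.000

C6H7N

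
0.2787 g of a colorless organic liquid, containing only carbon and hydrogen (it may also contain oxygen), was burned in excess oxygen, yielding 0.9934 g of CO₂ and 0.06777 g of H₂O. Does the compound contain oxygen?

mol C = 0.9934 g CO₂ ÷ 44.009 g/mol = 0.022573 mol
mol H = 2 × 0.06777 g H₂O ÷ 18.015 g/mol = 0.0075237 mol
C and H together account for 0.27870 g — essentially the entire 0.2787 g sample — so the compound contains no oxygen.

no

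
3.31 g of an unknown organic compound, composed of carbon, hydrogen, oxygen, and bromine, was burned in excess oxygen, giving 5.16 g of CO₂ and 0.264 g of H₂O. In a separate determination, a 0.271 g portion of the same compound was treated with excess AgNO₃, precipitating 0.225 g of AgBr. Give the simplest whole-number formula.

C8H2BrO3

mol C = 5.16 g CO₂ ÷ 44.009 g/mol = 0.1172 mol
mol H = 2 × 0.264 g H₂O ÷ 18.015 g/mol = 0.02931 mol
From the AgBr data: mol Br per gram of compound = (0.225 ÷ 187.772) ÷ 0.271 = 0.004422 mol/g, so in the 3.31 g combustion sample mol Br = 0.01464 mol
mass O = 3.31 − (1.408 + 0.02954 + 1.169) = 0.7027 g → mol O = 0.7027 ÷ 15.999 = 0.04392 mol
Divide by the smallest (0.01464 mol): C 8.011, H 2.003, Br 1.000, O 3.001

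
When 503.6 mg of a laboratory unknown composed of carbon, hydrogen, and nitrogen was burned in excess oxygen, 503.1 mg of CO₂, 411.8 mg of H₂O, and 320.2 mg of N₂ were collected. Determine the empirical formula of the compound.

mol C = 0.5031 g CO₂ ÷ 44.009 g/mol = 0.011432 mol
mol H = 2 × 0.4118 g H₂O ÷ 18.015 g/mol = 0.045717 mol
mol N = 2 × 0.3202 g N₂ ÷ 28.014 g/mol = 0.022860 mol
Divide by the smallest (0.011432 mol): C 1.000, H 3.999, N 2.000

CH4N2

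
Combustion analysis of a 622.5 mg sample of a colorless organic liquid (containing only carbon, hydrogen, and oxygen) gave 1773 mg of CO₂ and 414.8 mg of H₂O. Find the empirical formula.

C7H8O

mol C = 1.773 g CO₂ ÷ 44.009 g/mol = 0.040287 mol
mol H = 2 × 0.4148 g H₂O ÷ 18.015 g/mol = 0.046051 mol
mass O = 0.6225 − (0.48389 + 0.046419) = 0.092191 g → mol O = 0.092191 ÷ 15.999 = 0.0057623 mol
Divide by the smallest (0.0057623 mol): C 6.991, H 7.992, O 1.000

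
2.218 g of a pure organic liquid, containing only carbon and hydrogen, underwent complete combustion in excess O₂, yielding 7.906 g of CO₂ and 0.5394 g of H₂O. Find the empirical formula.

C3H

mol C = 7.906 g CO₂ ÷ 44.009 g/mol = 0.17965 mol
mol H = 2 × 0.5394 g H₂O ÷ 18.015 g/mol = 0.059883 mol
Divide by the smallest (0.059883 mol): C 3.000, H 1.000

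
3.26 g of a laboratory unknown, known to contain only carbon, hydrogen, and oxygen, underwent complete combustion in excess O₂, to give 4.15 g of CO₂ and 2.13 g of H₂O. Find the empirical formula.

C4H10O5

mol C = 4.15 g CO₂ ÷ 44.009 g/mol = 0.09430 mol
mol H = 2 × 2.13 g H₂O ÷ 18.015 g/mol = 0.2365 mol
mass O = 3.26 − (1.133 + 0.2384) = 1.889 g → mol O = 1.889 ÷ 15.999 = 0.1181 mol
Divide by the smallest (0.09430 mol): C 1.000, H 2.508, O 1.252
Multiplying each by 4 gives whole numbers: C 4.00, H 10.03, O 5.01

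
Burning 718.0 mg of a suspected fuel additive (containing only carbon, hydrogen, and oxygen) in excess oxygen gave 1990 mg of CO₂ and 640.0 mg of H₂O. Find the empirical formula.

C7H11O

mol C = 1.990 g CO₂ ÷ 44.009 g/mol = 0.045218 mol
mol H = 2 × 0.6400 g H₂O ÷ 18.015 g/mol = 0.071052 mol
mass O = 0.7180 − (0.54311 + 0.071620) = 0.10327 g → mol O = 0.10327 ÷ 15.999 = 0.0064545 mol
Divide by the smallest (0.0064545 mol): C 7.006, H 11.008, O 1.000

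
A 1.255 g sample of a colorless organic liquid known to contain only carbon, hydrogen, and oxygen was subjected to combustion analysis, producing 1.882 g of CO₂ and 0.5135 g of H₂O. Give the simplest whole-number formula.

C3H4O3

mol C = 1.882 g CO₂ ÷ 44.009 g/mol = 0.042764 mol
mol H = 2 × 0.5135 g H₂O ÷ 18.015 g/mol = 0.057008 mol
mass O = 1.255 − (0.51364 + 0.057464) = 0.68390 g → mol O = 0.68390 ÷ 15.999 = 0.042746 mol
Divide by the smallest (0.042746 mol): C 1.000, H 1.334, O 1.000
Multiplying each by 3 gives whole numbers: C 3.00, H 4.00, O 3.00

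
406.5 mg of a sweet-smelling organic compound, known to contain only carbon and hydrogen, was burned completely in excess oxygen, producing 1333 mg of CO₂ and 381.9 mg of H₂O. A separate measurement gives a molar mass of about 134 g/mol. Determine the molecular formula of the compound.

mol C = 1.333 g CO₂ ÷ 44.009 g/mol = 0.030289 mol
mol H = 2 × 0.3819 g H₂O ÷ 18.015 g/mol = 0.042398 mol
Divide by the smallest (0.030289 mol): C 1.000, H 1.400
Multiplying each by 5 gives whole numbers: C 5.00, H 7.00
Empirical formula: C5H7
Empirical-formula mass = 67.11 g/mol; 134 ÷ 67.11 ≈ 2, so the molecular formula is C10H14.

C10H14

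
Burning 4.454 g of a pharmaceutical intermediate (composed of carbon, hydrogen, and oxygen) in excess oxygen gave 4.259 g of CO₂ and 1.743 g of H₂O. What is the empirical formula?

CH2O2

mol C = 4.259 g CO₂ ÷ 44.009 g/mol = 0.096776 mol
mol H = 2 × 1.743 g H₂O ÷ 18.015 g/mol = 0.19351 mol
mass O = 4.454 − (1.1624 + 0.19505) = 3.0966 g → mol O = 3.0966 ÷ 15.999 = 0.19355 mol
Divide by the smallest (0.096776 mol): C 1.000, H 2.000, O 2.000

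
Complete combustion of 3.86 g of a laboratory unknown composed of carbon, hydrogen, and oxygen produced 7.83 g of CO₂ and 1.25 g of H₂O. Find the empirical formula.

mol C = 7.83 g CO₂ ÷ 44.009 g/mol = 0.1779 mol
mol H = 2 × 1.25 g H₂O ÷ 18.015 g/mol = 0.1388 mol
mass O = 3.86 − (2.137 + 0.1399) = 1.583 g → mol O = 1.583 ÷ 15.999 = 0.09895 mol
Divide by the smallest (0.09895 mol): C 1.798, H 1.402, O 1.000
Multiplying each by 5 gives whole numbers: C 8.99, H 7.01, O 5.00

C9H7O5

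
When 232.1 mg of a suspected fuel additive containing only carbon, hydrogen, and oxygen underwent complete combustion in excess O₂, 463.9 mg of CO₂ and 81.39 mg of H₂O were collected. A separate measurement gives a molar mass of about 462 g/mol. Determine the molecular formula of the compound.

C21H18O12

mol C = 0.4639 g CO₂ ÷ 44.009 g/mol = 0.010541 mol
mol H = 2 × 0.08139 g H₂O ÷ 18.015 g/mol = 0.0090358 mol
mass O = 0.2321 − (0.12661 + 0.0091081) = 0.096384 g → mol O = 0.096384 ÷ 15.999 = 0.0060244 mol
Divide by the smallest (0.0060244 mol): C 1.750, H 1.500, O 1.000
Multiplying each by 4 gives whole numbers: C 7.00, H 6.00, O 4.00
Empirical formula: C7H6O4
Empirical-formula mass = 154.12 g/mol; 462 ÷ 154.12 ≈ 3, so the molecular formula is C21H18O12.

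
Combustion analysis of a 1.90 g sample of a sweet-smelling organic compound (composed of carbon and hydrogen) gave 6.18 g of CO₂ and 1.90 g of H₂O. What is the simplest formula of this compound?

mol C = 6.18 g CO₂ ÷ 44.009 g/mol = 0.1404 mol
mol H = 2 × 1.90 g H₂O ÷ 18.015 g/mol = 0.2109 mol
Divide by the smallest (0.1404 mol): C 1.000, H 1.502
Multiplying each by 2 gives whole numbers: C 2.00, H 3.00

C2H3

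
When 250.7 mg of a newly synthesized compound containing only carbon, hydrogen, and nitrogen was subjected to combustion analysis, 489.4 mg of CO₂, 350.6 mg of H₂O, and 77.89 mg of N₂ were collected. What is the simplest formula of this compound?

C2H7N

mol C = 0.4894 g CO₂ ÷ 44.009 g/mol = 0.011120 mol
mol H = 2 × 0.3506 g H₂O ÷ 18.015 g/mol = 0.038923 mol
mol N = 2 × 0.07789 g N₂ ÷ 28.014 g/mol = 0.0055608 mol
Divide by the smallest (0.0055608 mol): C 2.000, H 7.000, N 1.000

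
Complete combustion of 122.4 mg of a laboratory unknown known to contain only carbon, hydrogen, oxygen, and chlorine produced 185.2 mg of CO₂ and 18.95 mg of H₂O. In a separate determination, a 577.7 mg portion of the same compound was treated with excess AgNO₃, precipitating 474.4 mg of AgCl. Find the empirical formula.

C6H3ClO4

mol C = 0.1852 g CO₂ ÷ 44.009 g/mol = 0.0042082 mol
mol H = 2 × 0.01895 g H₂O ÷ 18.015 g/mol = 0.0021038 mol
From the AgCl data: mol Cl per gram of compound = (0.4744 ÷ 143.318) ÷ 0.5777 = 0.0057298 mol/g, so in the 0.1224 g combustion sample mol Cl = 0.00070133 mol
mass O = 0.1224 − (0.050545 + 0.0021206 + 0.024862) = 0.044872 g → mol O = 0.044872 ÷ 15.999 = 0.0028047 mol
Divide by the smallest (0.00070133 mol): C 6.000, H 3.000, Cl 1.000, O 3.999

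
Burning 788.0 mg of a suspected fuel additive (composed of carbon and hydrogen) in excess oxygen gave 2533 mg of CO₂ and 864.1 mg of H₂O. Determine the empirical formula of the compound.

mol C = 2.533 g CO₂ ÷ 44.009 g/mol = 0.057556 mol
mol H = 2 × 0.8641 g H₂O ÷ 18.015 g/mol = 0.095931 mol
Divide by the smallest (0.057556 mol): C 1.000, H 1.667
Multiplying each by 3 gives whole numbers: C 3.00, H 5.00

C3H5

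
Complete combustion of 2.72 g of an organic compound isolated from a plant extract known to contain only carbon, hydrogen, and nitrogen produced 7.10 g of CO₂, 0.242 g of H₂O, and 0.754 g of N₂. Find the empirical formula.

mol C = 7.10 g CO₂ ÷ 44.009 g/mol = 0.1613 mol
mol H = 2 × 0.242 g H₂O ÷ 18.015 g/mol = 0.02687 mol
mol N = 2 × 0.754 g N₂ ÷ 28.014 g/mol = 0.05383 mol
Divide by the smallest (0.02687 mol): C 6.005, H 1.000, N 2.004

C6HN2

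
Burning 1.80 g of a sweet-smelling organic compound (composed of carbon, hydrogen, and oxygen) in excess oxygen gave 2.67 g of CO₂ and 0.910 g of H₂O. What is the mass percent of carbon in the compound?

40.5%

mol C = 2.67 g CO₂ ÷ 44.009 g/mol = 0.06067 mol
mol H = 2 × 0.910 g H₂O ÷ 18.015 g/mol = 0.1010 mol
mass O = 1.80 − (0.7287 + 0.1018) = 0.9695 g → mol O = 0.9695 ÷ 15.999 = 0.06060 mol
mass % C = 0.7287 g ÷ 1.80 g × 100%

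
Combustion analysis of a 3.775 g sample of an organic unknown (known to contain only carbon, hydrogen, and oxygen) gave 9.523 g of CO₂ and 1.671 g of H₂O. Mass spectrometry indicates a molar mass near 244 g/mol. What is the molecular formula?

C14H12O4

mol C = 9.523 g CO₂ ÷ 44.009 g/mol = 0.21639 mol
mol H = 2 × 1.671 g H₂O ÷ 18.015 g/mol = 0.18551 mol
mass O = 3.775 − (2.5990 + 0.18700) = 0.98897 g → mol O = 0.98897 ÷ 15.999 = 0.061815 mol
Divide by the smallest (0.061815 mol): C 3.501, H 3.001, O 1.000
Multiplying each by 2 gives whole numbers: C 7.00, H 6.00, O 2.00
Empirical formula: C7H6O2
Empirical-formula mass = 122.12 g/mol; 244 ÷ 122.12 ≈ 2, so the molecular formula is C14H12O4.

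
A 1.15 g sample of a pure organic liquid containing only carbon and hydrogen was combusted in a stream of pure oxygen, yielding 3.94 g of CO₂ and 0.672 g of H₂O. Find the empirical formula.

mol C = 3.94 g CO₂ ÷ 44.009 g/mol = 0.08953 mol
mol H = 2 × 0.672 g H₂O ÷ 18.015 g/mol = 0.07460 mol
Divide by the smallest (0.07460 mol): C 1.200, H 1.000
Multiplying each by 5 gives whole numbers: C 6.00, H 5.00

C6H5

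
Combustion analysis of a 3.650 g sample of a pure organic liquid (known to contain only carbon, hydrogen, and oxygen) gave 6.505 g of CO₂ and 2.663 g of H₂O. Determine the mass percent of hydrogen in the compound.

8.16%

mol C = 6.505 g CO₂ ÷ 44.009 g/mol = 0.14781 mol
mol H = 2 × 2.663 g H₂O ÷ 18.015 g/mol = 0.29564 mol
mass O = 3.650 − (1.7754 + 0.29801) = 1.5766 g → mol O = 1.5766 ÷ 15.999 = 0.098546 mol
mass % H = 0.29801 g ÷ 3.650 g × 100%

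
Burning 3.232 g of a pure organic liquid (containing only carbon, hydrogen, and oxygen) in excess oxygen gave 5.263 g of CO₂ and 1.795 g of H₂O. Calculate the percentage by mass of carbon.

mol C = 5.263 g CO₂ ÷ 44.009 g/mol = 0.11959 mol
mol H = 2 × 1.795 g H₂O ÷ 18.015 g/mol = 0.19928 mol
mass O = 3.232 − (1.4364 + 0.20087) = 1.5947 g → mol O = 1.5947 ÷ 15.999 = 0.099678 mol
mass % C = 1.4364 g ÷ 3.232 g × 100%

44.44%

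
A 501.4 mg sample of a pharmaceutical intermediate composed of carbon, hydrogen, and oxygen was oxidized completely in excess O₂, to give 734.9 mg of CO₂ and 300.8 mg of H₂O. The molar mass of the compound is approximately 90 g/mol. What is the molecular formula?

mol C = 0.7349 g CO₂ ÷ 44.009 g/mol = 0.016699 mol
mol H = 2 × 0.3008 g H₂O ÷ 18.015 g/mol = 0.033394 mol
mass O = 0.5014 − (0.20057 + 0.033662) = 0.26717 g → mol O = 0.26717 ÷ 15.999 = 0.016699 mol
Divide by the smallest (0.016699 mol): C 1.000, H 2.000, O 1.000
Empirical formula: CH2O
Empirical-formula mass = 30.03 g/mol; 90 ÷ 30.03 ≈ 3, so the molecular formula is C3H6O3.

C3H6O3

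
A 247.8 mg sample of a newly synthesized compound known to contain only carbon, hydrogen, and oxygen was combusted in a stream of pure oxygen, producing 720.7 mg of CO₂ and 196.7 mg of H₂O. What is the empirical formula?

mol C = 0.7207 g CO₂ ÷ 44.009 g/mol = 0.016376 mol
mol H = 2 × 0.1967 g H₂O ÷ 18.015 g/mol = 0.021837 mol
mass O = 0.2478 − (0.19669 + 0.022012) = 0.029093 g → mol O = 0.029093 ÷ 15.999 = 0.0018185 mol
Divide by the smallest (0.0018185 mol): C 9.006, H 12.009, O 1.000

C9H12O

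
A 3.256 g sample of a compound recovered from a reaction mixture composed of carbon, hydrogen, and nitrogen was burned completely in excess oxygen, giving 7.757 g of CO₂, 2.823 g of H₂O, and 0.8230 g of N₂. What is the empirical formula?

mol C = 7.757 g CO₂ ÷ 44.009 g/mol = 0.17626 mol
mol H = 2 × 2.823 g H₂O ÷ 18.015 g/mol = 0.31341 mol
mol N = 2 × 0.8230 g N₂ ÷ 28.014 g/mol = 0.058756 mol
Divide by the smallest (0.058756 mol): C 3.000, H 5.334, N 1.000
Multiplying each by 3 gives whole numbers: C 9.00, H 16.00, N 3.00

C9H16N3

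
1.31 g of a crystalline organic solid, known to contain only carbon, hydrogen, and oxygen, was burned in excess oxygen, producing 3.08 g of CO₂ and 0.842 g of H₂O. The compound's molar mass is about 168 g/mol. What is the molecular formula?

mol C = 3.08 g CO₂ ÷ 44.009 g/mol = 0.06999 mol
mol H = 2 × 0.842 g H₂O ÷ 18.015 g/mol = 0.09348 mol
mass O = 1.31 − (0.8406 + 0.09423) = 0.3752 g → mol O = 0.3752 ÷ 15.999 = 0.02345 mol
Divide by the smallest (0.02345 mol): C 2.984, H 3.986, O 1.000
Empirical formula: C3H4O
Empirical-formula mass = 56.06 g/mol; 168 ÷ 56.06 ≈ 3, so the molecular formula is C9H12O3.

C9H12O3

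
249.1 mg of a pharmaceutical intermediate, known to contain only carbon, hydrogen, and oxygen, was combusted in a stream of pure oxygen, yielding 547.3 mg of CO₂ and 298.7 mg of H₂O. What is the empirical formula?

mol C = 0.5473 g CO₂ ÷ 44.009 g/mol = 0.012436 mol
mol H = 2 × 0.2987 g H₂O ÷ 18.015 g/mol = 0.033161 mol
mass O = 0.2491 − (0.14937 + 0.033427) = 0.066304 g → mol O = 0.066304 ÷ 15.999 = 0.0041442 mol
Divide by the smallest (0.0041442 mol): C 3.001, H 8.002, O 1.000

C3H8O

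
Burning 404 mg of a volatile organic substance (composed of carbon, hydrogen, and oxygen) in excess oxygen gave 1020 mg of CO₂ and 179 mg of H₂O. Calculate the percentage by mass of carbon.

mol C = 1.02 g CO₂ ÷ 44.009 g/mol = 0.02318 mol
mol H = 2 × 0.179 g H₂O ÷ 18.015 g/mol = 0.01987 mol
mass O = 0.404 − (0.2784 + 0.02003) = 0.1056 g → mol O = 0.1056 ÷ 15.999 = 0.006600 mol
mass % C = 0.2784 g ÷ 0.404 g × 100%

68.9%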